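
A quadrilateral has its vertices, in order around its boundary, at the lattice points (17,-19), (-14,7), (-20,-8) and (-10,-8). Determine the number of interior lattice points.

249

By the shoelace formula, twice the signed area is |(17·7 − (-14)·(-19)) + ((-14)·(-8) − (-20)·7) + ((-20)·(-8) − (-10)·(-8)) + ((-10)·(-19) − 17·(-8))| = 511, so the area is 511/2.
Along each edge there are gcd(|Δx|,|Δy|)+1 lattice points, so counting each shared vertex once the boundary has gcd(31,26) + gcd(6,15) + gcd(10,0) + gcd(27,11) = 1+3+10+1 = 15.
By Pick's theorem A = I + B/2 − 1, so I = 511/2 − 15/2 + 1 = 249.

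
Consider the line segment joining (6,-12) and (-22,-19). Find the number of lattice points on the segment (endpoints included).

The number of lattice points on a segment between lattice points is gcd(|Δx|,|Δy|) + 1 = gcd(28,7) + 1 = 7 + 1 = 8.

8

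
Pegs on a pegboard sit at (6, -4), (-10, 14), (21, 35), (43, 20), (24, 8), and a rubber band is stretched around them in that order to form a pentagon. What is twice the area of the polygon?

By the shoelace formula, twice the signed area is |(6·14 − (-10)·(-4)) + ((-10)·35 − 21·14) + (21·20 − 43·35) + (43·8 − 24·20) + (24·(-4) − 6·8)| = 1965, so the area is 982.5.

1965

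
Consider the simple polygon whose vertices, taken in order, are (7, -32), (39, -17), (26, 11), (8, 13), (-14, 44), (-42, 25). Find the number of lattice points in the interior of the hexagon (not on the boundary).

The shoelace formula gives twice the area as |[7·(-17) − 39·(-32)] + [39·11 − 26·(-17)] + [26·13 − 8·11] + [8·44 − (-14)·13] + [(-14)·25 − (-42)·44] + [(-42)·(-32) − 7·25]| = 5451, so the area is 2725.5.
Along each edge there are gcd(|Δx|,|Δy|)+1 lattice points, so counting each shared vertex once the boundary has gcd(32,15) + gcd(13,28) + gcd(18,2) + gcd(22,31) + gcd(28,19) + gcd(49,57) = 1+1+2+1+1+1 = 7.
Pick's theorem gives I = A − B/2 + 1 = 2725.5 − 7/2 + 1 = 2723.

2723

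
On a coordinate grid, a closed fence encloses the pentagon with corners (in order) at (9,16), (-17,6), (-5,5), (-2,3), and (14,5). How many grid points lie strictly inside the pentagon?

The shoelace formula gives twice the area as |[9·6 − (-17)·16] + [(-17)·5 − (-5)·6] + [(-5)·3 − (-2)·5] + [(-2)·5 − 14·3] + [14·16 − 9·5]| = 393, so the area is 196.5.
Along each edge there are gcd(|Δx|,|Δy|)+1 lattice points, so counting each shared vertex once the boundary has gcd(26,10) + gcd(12,1) + gcd(3,2) + gcd(16,2) + gcd(5,11) = 2+1+1+2+1 = 7.
Pick's theorem gives I = A − B/2 + 1 = 196.5 − 7/2 + 1 = 194.

194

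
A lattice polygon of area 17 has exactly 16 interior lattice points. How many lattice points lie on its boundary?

Pick's theorem gives A = I + B/2 − 1, so B = 2(A − I + 1) = 2(17 − 16 + 1) = 4.

4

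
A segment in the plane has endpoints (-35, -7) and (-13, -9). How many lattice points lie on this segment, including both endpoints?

The number of lattice points on a segment between lattice points is gcd(|Δx|,|Δy|) + 1 = gcd(22,2) + 1 = 2 + 1 = 3.

3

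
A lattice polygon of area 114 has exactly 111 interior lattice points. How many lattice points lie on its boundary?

8

Pick's theorem gives A = I + B/2 − 1, so B = 2(A − I + 1) = 2(114 − 111 + 1) = 8.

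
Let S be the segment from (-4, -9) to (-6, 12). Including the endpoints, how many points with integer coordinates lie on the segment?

The number of lattice points on a segment between lattice points is gcd(|Δx|,|Δy|) + 1 = gcd(2,21) + 1 = 1 + 1 = 2.

2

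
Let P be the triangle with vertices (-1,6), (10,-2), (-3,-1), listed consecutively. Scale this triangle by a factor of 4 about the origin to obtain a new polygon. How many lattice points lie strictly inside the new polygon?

The shoelace formula gives twice the area as |((-1)·(-2) − 10·6) + (10·(-1) − (-3)·(-2)) + ((-3)·6 − (-1)·(-1))| = 93, so the area is 46.5.
Summing gcd(|Δx|,|Δy|) over the edges gives the boundary count: gcd(11,8) + gcd(13,1) + gcd(2,7) = 1+1+1 = 3.
Scaling by 4 multiplies the area by 4² = 16 (so the new area is 744) and multiplies the boundary lattice-point count by 4, giving 12.
By Pick's theorem, the interior count of the dilated polygon is 744 − 12/2 + 1 = 739.

739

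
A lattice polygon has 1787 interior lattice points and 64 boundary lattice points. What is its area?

1818

By Pick's theorem, A = I + B/2 − 1 = 1787 + 64/2 − 1 = 1818.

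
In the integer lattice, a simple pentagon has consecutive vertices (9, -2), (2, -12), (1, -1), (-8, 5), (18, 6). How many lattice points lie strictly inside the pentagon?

160

The shoelace formula gives twice the area as |[9·(-12) − 2·(-2)] + [2·(-1) − 1·(-12)] + [1·5 − (-8)·(-1)] + [(-8)·6 − 18·5] + [18·(-2) − 9·6]| = 325, so the area is 162.5.
Summing gcd(|Δx|,|Δy|) over the edges gives the boundary count: gcd(7,10) + gcd(1,11) + gcd(9,6) + gcd(26,1) + gcd(9,8) = 1+1+3+1+1 = 7.
By Pick's theorem A = I + B/2 − 1, so I = 162.5 − 7/2 + 1 = 160.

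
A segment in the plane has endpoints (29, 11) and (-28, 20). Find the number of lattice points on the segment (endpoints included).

4

The number of lattice points on a segment between lattice points is gcd(|Δx|,|Δy|) + 1 = gcd(57,9) + 1 = 3 + 1 = 4.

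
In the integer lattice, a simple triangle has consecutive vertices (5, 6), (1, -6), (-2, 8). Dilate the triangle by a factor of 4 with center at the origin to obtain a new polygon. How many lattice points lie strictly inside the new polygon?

The shoelace formula gives twice the area as |(5·(-6) − 1·6) + (1·8 − (-2)·(-6)) + ((-2)·6 − 5·8)| = 92, so the area is 46.
Summing gcd(|Δx|,|Δy|) over the edges gives the boundary count: gcd(4,12) + gcd(3,14) + gcd(7,2) = 4+1+1 = 6.
Scaling by 4 multiplies the area by 4² = 16 (so the new area is 736) and multiplies the boundary lattice-point count by 4, giving 24.
By Pick's theorem, the interior count of the dilated polygon is 736 − 24/2 + 1 = 725.

725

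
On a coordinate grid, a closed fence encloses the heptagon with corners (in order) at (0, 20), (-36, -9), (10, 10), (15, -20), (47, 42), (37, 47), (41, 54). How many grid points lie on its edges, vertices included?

The number of boundary lattice points is Σ gcd(|Δx|,|Δy|) = gcd(36,29) + gcd(46,19) + gcd(5,30) + gcd(32,62) + gcd(10,5) + gcd(4,7) + gcd(41,34) = 1+1+5+2+5+1+1 = 16.

16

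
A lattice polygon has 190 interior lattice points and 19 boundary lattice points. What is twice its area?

By Pick's theorem, A = I + B/2 − 1 = 190 + 19/2 − 1 = 397/2.
Hence 2A = 397.

397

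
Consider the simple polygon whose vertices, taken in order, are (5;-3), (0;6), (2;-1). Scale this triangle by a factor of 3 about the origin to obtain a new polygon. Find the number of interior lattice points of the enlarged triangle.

By the shoelace formula, twice the signed area is |(5·6 − 0·(-3)) + (0·(-1) − 2·6) + (2·(-3) − 5·(-1))| = 17, so the area is 17/2.
Summing gcd(|Δx|,|Δy|) over the edges gives the boundary count: gcd(5,9) + gcd(2,7) + gcd(3,2) = 1+1+1 = 3.
Scaling by 3 multiplies the area by 3² = 9 (so the new area is 76.5) and multiplies the boundary lattice-point count by 3, giving 9.
By Pick's theorem, the interior count of the dilated polygon is 76.5 − 9/2 + 1 = 73.

73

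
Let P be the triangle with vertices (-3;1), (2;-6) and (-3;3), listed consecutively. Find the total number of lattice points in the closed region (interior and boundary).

By the shoelace formula, twice the signed area is |((-3)·(-6) − 2·1) + (2·3 − (-3)·(-6)) + ((-3)·1 − (-3)·3)| = 10, so the area is 5.
Along each edge there are gcd(|Δx|,|Δy|)+1 lattice points, so counting each shared vertex once the boundary has gcd(5,7) + gcd(5,9) + gcd(0,2) = 1+1+2 = 4.
Pick's theorem gives I = A − B/2 + 1 = 5 − 4/2 + 1 = 4, so the closed region contains I + B = 4 + 4 = 8 lattice points.

8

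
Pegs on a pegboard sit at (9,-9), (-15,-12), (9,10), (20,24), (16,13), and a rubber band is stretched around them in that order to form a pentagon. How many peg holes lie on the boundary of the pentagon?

The number of boundary lattice points is Σ gcd(|Δx|,|Δy|) = gcd(24,3) + gcd(24,22) + gcd(11,14) + gcd(4,11) + gcd(7,22) = 3+2+1+1+1 = 8.

8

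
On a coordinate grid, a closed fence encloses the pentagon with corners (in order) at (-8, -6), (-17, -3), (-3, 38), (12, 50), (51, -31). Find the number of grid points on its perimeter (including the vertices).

The number of boundary lattice points is Σ gcd(|Δx|,|Δy|) = gcd(9,3) + gcd(14,41) + gcd(15,12) + gcd(39,81) + gcd(59,25) = 3+1+3+3+1 = 11.

11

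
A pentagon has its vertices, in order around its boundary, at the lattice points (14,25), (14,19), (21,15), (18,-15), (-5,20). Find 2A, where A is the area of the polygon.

978

By the shoelace formula, twice the signed area is |(14·19 − 14·25) + (14·15 − 21·19) + (21·(-15) − 18·15) + (18·20 − (-5)·(-15)) + ((-5)·25 − 14·20)| = 978, so the area is 489.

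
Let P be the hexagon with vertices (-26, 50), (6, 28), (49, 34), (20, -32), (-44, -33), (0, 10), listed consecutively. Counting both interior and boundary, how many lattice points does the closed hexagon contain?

Using the shoelace formula, 2A = |[(-26)·28 − 6·50] + [6·34 − 49·28] + [49·(-32) − 20·34] + [20·(-33) − (-44)·(-32)] + [(-44)·10 − 0·(-33)] + [0·50 − (-26)·10]| = 6692, so the area is 3346.
The number of boundary lattice points is Σ gcd(|Δx|,|Δy|) = gcd(32,22) + gcd(43,6) + gcd(29,66) + gcd(64,1) + gcd(44,43) + gcd(26,40) = 2+1+1+1+1+2 = 8.
Pick's theorem gives I = A − B/2 + 1 = 3346 − 8/2 + 1 = 3343, so the closed region contains I + B = 3343 + 8 = 3351 lattice points.

3351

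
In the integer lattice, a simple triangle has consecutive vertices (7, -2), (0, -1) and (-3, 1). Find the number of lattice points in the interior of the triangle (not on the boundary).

By the shoelace formula, twice the signed area is |[7·(-1) − 0·(-2)] + [0·1 − (-3)·(-1)] + [(-3)·(-2) − 7·1]| = 11, so the area is 5.5.
Summing gcd(|Δx|,|Δy|) over the edges gives the boundary count: gcd(7,1) + gcd(3,2) + gcd(10,3) = 1+1+1 = 3.
Pick's theorem gives I = A − B/2 + 1 = 5.5 − 3/2 + 1 = 5.

5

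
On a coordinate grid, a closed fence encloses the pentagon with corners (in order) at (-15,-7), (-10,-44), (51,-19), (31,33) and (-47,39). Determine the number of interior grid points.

4479

The shoelace formula gives twice the area as |((-15)·(-44) − (-10)·(-7)) + ((-10)·(-19) − 51·(-44)) + (51·33 − 31·(-19)) + (31·39 − (-47)·33) + ((-47)·(-7) − (-15)·39)| = 8970, so the area is 4485.
Along each edge there are gcd(|Δx|,|Δy|)+1 lattice points, so counting each shared vertex once the boundary has gcd(5,37) + gcd(61,25) + gcd(20,52) + gcd(78,6) + gcd(32,46) = 1+1+4+6+2 = 14.
Pick's theorem gives I = A − B/2 + 1 = 4485 − 14/2 + 1 = 4479.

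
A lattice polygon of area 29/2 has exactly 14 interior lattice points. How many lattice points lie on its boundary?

3

Pick's theorem gives A = I + B/2 − 1, so B = 2(A − I + 1) = 2(29/2 − 14 + 1) = 3.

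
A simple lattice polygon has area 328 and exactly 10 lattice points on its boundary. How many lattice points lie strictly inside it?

324

Pick's theorem A = I + B/2 − 1 rearranges to I = A − B/2 + 1 = 328 − 10/2 + 1 = 324.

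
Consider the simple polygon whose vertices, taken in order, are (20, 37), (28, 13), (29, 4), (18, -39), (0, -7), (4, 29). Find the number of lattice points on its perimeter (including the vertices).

Summing gcd(|Δx|,|Δy|) over the edges gives the boundary count: gcd(8,24) + gcd(1,9) + gcd(11,43) + gcd(18,32) + gcd(4,36) + gcd(16,8) = 8+1+1+2+4+8 = 24.

24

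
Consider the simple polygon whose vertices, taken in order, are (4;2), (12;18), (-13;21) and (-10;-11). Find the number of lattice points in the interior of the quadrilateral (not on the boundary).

Using the shoelace formula, 2A = |(4·18 − 12·2) + (12·21 − (-13)·18) + ((-13)·(-11) − (-10)·21) + ((-10)·2 − 4·(-11))| = 911, so the area is 455.5.
The number of boundary lattice points is Σ gcd(|Δx|,|Δy|) = gcd(8,16) + gcd(25,3) + gcd(3,32) + gcd(14,13) = 8+1+1+1 = 11.
By Pick's theorem A = I + B/2 − 1, so I = 455.5 − 11/2 + 1 = 451.

451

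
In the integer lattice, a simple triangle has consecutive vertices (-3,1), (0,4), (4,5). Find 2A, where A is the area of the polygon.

Using the shoelace formula, 2A = |[(-3)·4 − 0·1] + [0·5 − 4·4] + [4·1 − (-3)·5]| = 9, so the area is 4.5.

9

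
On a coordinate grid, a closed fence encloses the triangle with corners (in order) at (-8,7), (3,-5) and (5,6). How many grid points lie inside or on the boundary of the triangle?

By the shoelace formula, twice the signed area is |[(-8)·(-5) − 3·7] + [3·6 − 5·(-5)] + [5·7 − (-8)·6]| = 145, so the area is 145/2.
Summing gcd(|Δx|,|Δy|) over the edges gives the boundary count: gcd(11,12) + gcd(2,11) + gcd(13,1) = 1+1+1 = 3.
Pick's theorem gives I = A − B/2 + 1 = 145/2 − 3/2 + 1 = 72, so the closed region contains I + B = 72 + 3 = 75 lattice points.

75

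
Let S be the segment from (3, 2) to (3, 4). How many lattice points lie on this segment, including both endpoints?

3

The number of lattice points on a segment between lattice points is gcd(|Δx|,|Δy|) + 1 = gcd(0,2) + 1 = 2 + 1 = 3.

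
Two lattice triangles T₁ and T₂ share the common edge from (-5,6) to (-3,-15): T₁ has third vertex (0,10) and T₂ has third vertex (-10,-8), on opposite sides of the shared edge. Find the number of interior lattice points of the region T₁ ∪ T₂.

The union is the simple quadrilateral with vertices (-5,6), (0,10), (-3,-15), (-10,-8) in order.
Using the shoelace formula, 2A = |((-5)·10 − 0·6) + (0·(-15) − (-3)·10) + ((-3)·(-8) − (-10)·(-15)) + ((-10)·6 − (-5)·(-8))| = 246, so the area is 123.
The number of boundary lattice points is Σ gcd(|Δx|,|Δy|) = gcd(5,4) + gcd(3,25) + gcd(7,7) + gcd(5,14) = 1+1+7+1 = 10.
By Pick's theorem I = A − B/2 + 1 = 123 − 10/2 + 1 = 119.

119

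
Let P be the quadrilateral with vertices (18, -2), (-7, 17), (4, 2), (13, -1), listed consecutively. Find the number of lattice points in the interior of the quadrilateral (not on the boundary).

84

The shoelace formula gives twice the area as |(18·17 − (-7)·(-2)) + ((-7)·2 − 4·17) + (4·(-1) − 13·2) + (13·(-2) − 18·(-1))| = 172, so the area is 86.
The number of boundary lattice points is Σ gcd(|Δx|,|Δy|) = gcd(25,19) + gcd(11,15) + gcd(9,3) + gcd(5,1) = 1+1+3+1 = 6.
Pick's theorem gives I = A − B/2 + 1 = 86 − 6/2 + 1 = 84.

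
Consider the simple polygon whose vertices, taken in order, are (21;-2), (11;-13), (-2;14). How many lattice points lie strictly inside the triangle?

206

Using the shoelace formula, 2A = |(21·(-13) − 11·(-2)) + (11·14 − (-2)·(-13)) + ((-2)·(-2) − 21·14)| = 413, so the area is 413/2.
Summing gcd(|Δx|,|Δy|) over the edges gives the boundary count: gcd(10,11) + gcd(13,27) + gcd(23,16) = 1+1+1 = 3.
By Pick's theorem A = I + B/2 − 1, so I = 413/2 − 3/2 + 1 = 206.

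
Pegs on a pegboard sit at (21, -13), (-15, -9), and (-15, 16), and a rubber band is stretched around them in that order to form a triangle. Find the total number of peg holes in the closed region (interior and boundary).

By the shoelace formula, twice the signed area is |(21·(-9) − (-15)·(-13)) + ((-15)·16 − (-15)·(-9)) + ((-15)·(-13) − 21·16)| = 900, so the area is 450.
Along each edge there are gcd(|Δx|,|Δy|)+1 lattice points, so counting each shared vertex once the boundary has gcd(36,4) + gcd(0,25) + gcd(36,29) = 4+25+1 = 30.
Pick's theorem gives I = A − B/2 + 1 = 450 − 30/2 + 1 = 436, so the closed region contains I + B = 436 + 30 = 466 lattice points.

466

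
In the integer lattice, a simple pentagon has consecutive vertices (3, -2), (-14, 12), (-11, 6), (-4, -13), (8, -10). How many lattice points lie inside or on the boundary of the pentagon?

By the shoelace formula, twice the signed area is |(3·12 − (-14)·(-2)) + ((-14)·6 − (-11)·12) + ((-11)·(-13) − (-4)·6) + ((-4)·(-10) − 8·(-13)) + (8·(-2) − 3·(-10))| = 381, so the area is 190.5.
Summing gcd(|Δx|,|Δy|) over the edges gives the boundary count: gcd(17,14) + gcd(3,6) + gcd(7,19) + gcd(12,3) + gcd(5,8) = 1+3+1+3+1 = 9.
Pick's theorem gives I = A − B/2 + 1 = 190.5 − 9/2 + 1 = 187, so the closed region contains I + B = 187 + 9 = 196 lattice points.

196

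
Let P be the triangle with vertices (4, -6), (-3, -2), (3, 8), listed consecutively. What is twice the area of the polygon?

94

By the shoelace formula, twice the signed area is |(4·(-2) − (-3)·(-6)) + ((-3)·8 − 3·(-2)) + (3·(-6) − 4·8)| = 94, so the area is 47.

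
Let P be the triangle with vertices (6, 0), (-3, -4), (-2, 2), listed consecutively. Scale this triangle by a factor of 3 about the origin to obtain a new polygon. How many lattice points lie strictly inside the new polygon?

220

By the shoelace formula, twice the signed area is |[6·(-4) − (-3)·0] + [(-3)·2 − (-2)·(-4)] + [(-2)·0 − 6·2]| = 50, so the area is 25.
The number of boundary lattice points is Σ gcd(|Δx|,|Δy|) = gcd(9,4) + gcd(1,6) + gcd(8,2) = 1+1+2 = 4.
Scaling by 3 multiplies the area by 3² = 9 (so the new area is 225) and multiplies the boundary lattice-point count by 3, giving 12.
By Pick's theorem, the interior count of the dilated polygon is 225 − 12/2 + 1 = 220.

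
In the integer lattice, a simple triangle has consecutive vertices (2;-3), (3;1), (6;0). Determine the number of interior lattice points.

Using the shoelace formula, 2A = |(2·1 − 3·(-3)) + (3·0 − 6·1) + (6·(-3) − 2·0)| = 13, so the area is 6.5.
Along each edge there are gcd(|Δx|,|Δy|)+1 lattice points, so counting each shared vertex once the boundary has gcd(1,4) + gcd(3,1) + gcd(4,3) = 1+1+1 = 3.
Pick's theorem gives I = A − B/2 + 1 = 6.5 − 3/2 + 1 = 6.

6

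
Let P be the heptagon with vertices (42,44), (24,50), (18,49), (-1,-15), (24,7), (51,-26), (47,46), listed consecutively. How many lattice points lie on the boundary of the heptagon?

17

The number of boundary lattice points is Σ gcd(|Δx|,|Δy|) = gcd(18,6) + gcd(6,1) + gcd(19,64) + gcd(25,22) + gcd(27,33) + gcd(4,72) + gcd(5,2) = 6+1+1+1+3+4+1 = 17.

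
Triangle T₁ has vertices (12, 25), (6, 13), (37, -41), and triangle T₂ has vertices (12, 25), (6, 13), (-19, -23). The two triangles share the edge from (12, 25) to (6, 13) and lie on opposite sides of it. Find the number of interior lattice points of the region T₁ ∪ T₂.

389

The union is the simple quadrilateral with vertices (12, 25), (37, -41), (6, 13), (-19, -23) in order.
The shoelace formula gives twice the area as |(12·(-41) − 37·25) + (37·13 − 6·(-41)) + (6·(-23) − (-19)·13) + ((-19)·25 − 12·(-23))| = 780, so the area is 390.
Summing gcd(|Δx|,|Δy|) over the edges gives the boundary count: gcd(25,66) + gcd(31,54) + gcd(25,36) + gcd(31,48) = 1+1+1+1 = 4.
By Pick's theorem I = A − B/2 + 1 = 390 − 4/2 + 1 = 389.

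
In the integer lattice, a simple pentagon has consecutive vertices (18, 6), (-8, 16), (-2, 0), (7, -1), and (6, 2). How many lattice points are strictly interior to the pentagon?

By the shoelace formula, twice the signed area is |[18·16 − (-8)·6] + [(-8)·0 − (-2)·16] + [(-2)·(-1) − 7·0] + [7·2 − 6·(-1)] + [6·6 − 18·2]| = 390, so the area is 195.
The number of boundary lattice points is Σ gcd(|Δx|,|Δy|) = gcd(26,10) + gcd(6,16) + gcd(9,1) + gcd(1,3) + gcd(12,4) = 2+2+1+1+4 = 10.
By Pick's theorem A = I + B/2 − 1, so I = 195 − 10/2 + 1 = 191.

191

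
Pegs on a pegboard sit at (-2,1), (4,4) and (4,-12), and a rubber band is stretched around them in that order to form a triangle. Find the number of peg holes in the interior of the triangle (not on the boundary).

39

By the shoelace formula, twice the signed area is |((-2)·4 − 4·1) + (4·(-12) − 4·4) + (4·1 − (-2)·(-12))| = 96, so the area is 48.
Along each edge there are gcd(|Δx|,|Δy|)+1 lattice points, so counting each shared vertex once the boundary has gcd(6,3) + gcd(0,16) + gcd(6,13) = 3+16+1 = 20.
Pick's theorem gives I = A − B/2 + 1 = 48 − 20/2 + 1 = 39.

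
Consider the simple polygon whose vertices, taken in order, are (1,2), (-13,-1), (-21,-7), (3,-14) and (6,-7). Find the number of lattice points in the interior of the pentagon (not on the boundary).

The shoelace formula gives twice the area as |[1·(-1) − (-13)·2] + [(-13)·(-7) − (-21)·(-1)] + [(-21)·(-14) − 3·(-7)] + [3·(-7) − 6·(-14)] + [6·2 − 1·(-7)]| = 492, so the area is 246.
Summing gcd(|Δx|,|Δy|) over the edges gives the boundary count: gcd(14,3) + gcd(8,6) + gcd(24,7) + gcd(3,7) + gcd(5,9) = 1+2+1+1+1 = 6.
By Pick's theorem A = I + B/2 − 1, so I = 246 − 6/2 + 1 = 244.

244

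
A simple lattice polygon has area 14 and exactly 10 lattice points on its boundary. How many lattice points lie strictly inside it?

10

From Pick's theorem, I = A − B/2 + 1 = 14 − 10/2 + 1 = 10.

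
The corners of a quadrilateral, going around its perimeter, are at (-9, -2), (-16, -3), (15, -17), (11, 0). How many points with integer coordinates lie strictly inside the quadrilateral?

237

Using the shoelace formula, 2A = |((-9)·(-3) − (-16)·(-2)) + ((-16)·(-17) − 15·(-3)) + (15·0 − 11·(-17)) + (11·(-2) − (-9)·0)| = 477, so the area is 238.5.
Summing gcd(|Δx|,|Δy|) over the edges gives the boundary count: gcd(7,1) + gcd(31,14) + gcd(4,17) + gcd(20,2) = 1+1+1+2 = 5.
By Pick's theorem A = I + B/2 − 1, so I = 238.5 − 5/2 + 1 = 237.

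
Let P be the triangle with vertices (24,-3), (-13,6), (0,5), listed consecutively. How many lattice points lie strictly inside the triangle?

The shoelace formula gives twice the area as |[24·6 − (-13)·(-3)] + [(-13)·5 − 0·6] + [0·(-3) − 24·5]| = 80, so the area is 40.
The number of boundary lattice points is Σ gcd(|Δx|,|Δy|) = gcd(37,9) + gcd(13,1) + gcd(24,8) = 1+1+8 = 10.
Pick's theorem gives I = A − B/2 + 1 = 40 − 10/2 + 1 = 36.

36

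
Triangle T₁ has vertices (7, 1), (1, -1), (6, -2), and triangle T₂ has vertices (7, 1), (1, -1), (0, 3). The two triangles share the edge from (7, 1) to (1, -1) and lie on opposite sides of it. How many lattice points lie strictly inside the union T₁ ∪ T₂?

The union is the simple quadrilateral with vertices (7, 1), (6, -2), (1, -1), (0, 3) in order.
Using the shoelace formula, 2A = |(7·(-2) − 6·1) + (6·(-1) − 1·(-2)) + (1·3 − 0·(-1)) + (0·1 − 7·3)| = 42, so the area is 21.
Along each edge there are gcd(|Δx|,|Δy|)+1 lattice points, so counting each shared vertex once the boundary has gcd(1,3) + gcd(5,1) + gcd(1,4) + gcd(7,2) = 1+1+1+1 = 4.
By Pick's theorem I = A − B/2 + 1 = 21 − 4/2 + 1 = 20.

20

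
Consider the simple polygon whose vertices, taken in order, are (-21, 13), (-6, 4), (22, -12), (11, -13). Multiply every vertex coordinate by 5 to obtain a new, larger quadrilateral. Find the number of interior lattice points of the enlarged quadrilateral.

Using the shoelace formula, 2A = |[(-21)·4 − (-6)·13] + [(-6)·(-12) − 22·4] + [22·(-13) − 11·(-12)] + [11·13 − (-21)·(-13)]| = 306, so the area is 153.
The number of boundary lattice points is Σ gcd(|Δx|,|Δy|) = gcd(15,9) + gcd(28,16) + gcd(11,1) + gcd(32,26) = 3+4+1+2 = 10.
Scaling by 5 multiplies the area by 5² = 25 (so the new area is 3825) and multiplies the boundary lattice-point count by 5, giving 50.
By Pick's theorem, the interior count of the dilated polygon is 3825 − 50/2 + 1 = 3801.

3801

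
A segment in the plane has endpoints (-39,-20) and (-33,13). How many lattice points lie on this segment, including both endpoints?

The number of lattice points on a segment between lattice points is gcd(|Δx|,|Δy|) + 1 = gcd(6,33) + 1 = 3 + 1 = 4.

4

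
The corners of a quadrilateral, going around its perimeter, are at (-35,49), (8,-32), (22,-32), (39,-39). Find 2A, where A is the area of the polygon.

2112

Using the shoelace formula, 2A = |((-35)·(-32) − 8·49) + (8·(-32) − 22·(-32)) + (22·(-39) − 39·(-32)) + (39·49 − (-35)·(-39))| = 2112, so the area is 1056.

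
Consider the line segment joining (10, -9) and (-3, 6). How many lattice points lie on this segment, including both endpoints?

2

The number of lattice points on a segment between lattice points is gcd(|Δx|,|Δy|) + 1 = gcd(13,15) + 1 = 1 + 1 = 2.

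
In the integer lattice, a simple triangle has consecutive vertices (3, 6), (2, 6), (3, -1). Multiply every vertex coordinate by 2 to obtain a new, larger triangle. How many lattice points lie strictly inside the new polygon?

6

The shoelace formula gives twice the area as |(3·6 − 2·6) + (2·(-1) − 3·6) + (3·6 − 3·(-1))| = 7, so the area is 7/2.
The number of boundary lattice points is Σ gcd(|Δx|,|Δy|) = gcd(1,0) + gcd(1,7) + gcd(0,7) = 1+1+7 = 9.
Scaling by 2 multiplies the area by 2² = 4 (so the new area is 14) and multiplies the boundary lattice-point count by 2, giving 18.
By Pick's theorem, the interior count of the dilated polygon is 14 − 18/2 + 1 = 6.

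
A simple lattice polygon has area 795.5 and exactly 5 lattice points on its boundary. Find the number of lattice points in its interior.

794

From Pick's theorem, I = A − B/2 + 1 = 795.5 − 5/2 + 1 = 794.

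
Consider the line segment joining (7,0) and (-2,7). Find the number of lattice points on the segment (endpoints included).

2

The number of lattice points on a segment between lattice points is gcd(|Δx|,|Δy|) + 1 = gcd(9,7) + 1 = 1 + 1 = 2.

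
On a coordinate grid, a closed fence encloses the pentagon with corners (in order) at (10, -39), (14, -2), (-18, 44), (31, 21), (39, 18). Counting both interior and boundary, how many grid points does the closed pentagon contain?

1303

By the shoelace formula, twice the signed area is |(10·(-2) − 14·(-39)) + (14·44 − (-18)·(-2)) + ((-18)·21 − 31·44) + (31·18 − 39·21) + (39·(-39) − 10·18)| = 2598, so the area is 1299.
The number of boundary lattice points is Σ gcd(|Δx|,|Δy|) = gcd(4,37) + gcd(32,46) + gcd(49,23) + gcd(8,3) + gcd(29,57) = 1+2+1+1+1 = 6.
Pick's theorem gives I = A − B/2 + 1 = 1299 − 6/2 + 1 = 1297, so the closed region contains I + B = 1297 + 6 = 1303 lattice points.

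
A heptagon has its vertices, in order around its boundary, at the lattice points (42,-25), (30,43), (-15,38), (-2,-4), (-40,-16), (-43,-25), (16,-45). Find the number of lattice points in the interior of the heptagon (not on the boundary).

By the shoelace formula, twice the signed area is |(42·43 − 30·(-25)) + (30·38 − (-15)·43) + ((-15)·(-4) − (-2)·38) + ((-2)·(-16) − (-40)·(-4)) + ((-40)·(-25) − (-43)·(-16)) + ((-43)·(-45) − 16·(-25)) + (16·(-25) − 42·(-45))| = 8486, so the area is 4243.
Along each edge there are gcd(|Δx|,|Δy|)+1 lattice points, so counting each shared vertex once the boundary has gcd(12,68) + gcd(45,5) + gcd(13,42) + gcd(38,12) + gcd(3,9) + gcd(59,20) + gcd(26,20) = 4+5+1+2+3+1+2 = 18.
By Pick's theorem A = I + B/2 − 1, so I = 4243 − 18/2 + 1 = 4235.

4235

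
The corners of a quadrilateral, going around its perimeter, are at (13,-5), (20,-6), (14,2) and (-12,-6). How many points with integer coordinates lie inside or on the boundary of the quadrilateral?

Using the shoelace formula, 2A = |[13·(-6) − 20·(-5)] + [20·2 − 14·(-6)] + [14·(-6) − (-12)·2] + [(-12)·(-5) − 13·(-6)]| = 224, so the area is 112.
The number of boundary lattice points is Σ gcd(|Δx|,|Δy|) = gcd(7,1) + gcd(6,8) + gcd(26,8) + gcd(25,1) = 1+2+2+1 = 6.
Pick's theorem gives I = A − B/2 + 1 = 112 − 6/2 + 1 = 110, so the closed region contains I + B = 110 + 6 = 116 lattice points.

116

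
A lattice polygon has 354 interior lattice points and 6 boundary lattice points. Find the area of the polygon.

Pick's theorem states A = I + B/2 − 1, so A = 354 + 6/2 − 1 = 356.

356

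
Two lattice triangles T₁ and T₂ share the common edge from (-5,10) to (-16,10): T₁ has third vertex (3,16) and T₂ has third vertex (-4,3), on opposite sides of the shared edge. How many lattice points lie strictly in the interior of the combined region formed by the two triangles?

70

The union is the simple quadrilateral with vertices (-5,10), (3,16), (-16,10), (-4,3) in order.
By the shoelace formula, twice the signed area is |((-5)·16 − 3·10) + (3·10 − (-16)·16) + ((-16)·3 − (-4)·10) + ((-4)·10 − (-5)·3)| = 143, so the area is 143/2.
Summing gcd(|Δx|,|Δy|) over the edges gives the boundary count: gcd(8,6) + gcd(19,6) + gcd(12,7) + gcd(1,7) = 2+1+1+1 = 5.
By Pick's theorem I = A − B/2 + 1 = 143/2 − 5/2 + 1 = 70.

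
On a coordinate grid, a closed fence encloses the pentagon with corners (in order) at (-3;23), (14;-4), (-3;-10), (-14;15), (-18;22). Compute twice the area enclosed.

1033

By the shoelace formula, twice the signed area is |[(-3)·(-4) − 14·23] + [14·(-10) − (-3)·(-4)] + [(-3)·15 − (-14)·(-10)] + [(-14)·22 − (-18)·15] + [(-18)·23 − (-3)·22]| = 1033, so the area is 1033/2.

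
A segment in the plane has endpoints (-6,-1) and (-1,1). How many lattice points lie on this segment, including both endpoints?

The number of lattice points on a segment between lattice points is gcd(|Δx|,|Δy|) + 1 = gcd(5,2) + 1 = 1 + 1 = 2.

2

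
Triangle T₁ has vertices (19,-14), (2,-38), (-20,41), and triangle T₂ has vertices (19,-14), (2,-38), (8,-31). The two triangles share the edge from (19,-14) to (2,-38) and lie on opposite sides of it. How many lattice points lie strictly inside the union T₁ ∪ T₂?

947

The union is the simple quadrilateral with vertices (19,-14), (-20,41), (2,-38), (8,-31) in order.
The shoelace formula gives twice the area as |(19·41 − (-20)·(-14)) + ((-20)·(-38) − 2·41) + (2·(-31) − 8·(-38)) + (8·(-14) − 19·(-31))| = 1896, so the area is 948.
The number of boundary lattice points is Σ gcd(|Δx|,|Δy|) = gcd(39,55) + gcd(22,79) + gcd(6,7) + gcd(11,17) = 1+1+1+1 = 4.
By Pick's theorem I = A − B/2 + 1 = 948 − 4/2 + 1 = 947.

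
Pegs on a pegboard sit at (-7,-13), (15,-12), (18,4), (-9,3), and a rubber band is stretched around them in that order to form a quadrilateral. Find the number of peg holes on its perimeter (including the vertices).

5

Along each edge there are gcd(|Δx|,|Δy|)+1 lattice points, so counting each shared vertex once the boundary has gcd(22,1) + gcd(3,16) + gcd(27,1) + gcd(2,16) = 1+1+1+2 = 5.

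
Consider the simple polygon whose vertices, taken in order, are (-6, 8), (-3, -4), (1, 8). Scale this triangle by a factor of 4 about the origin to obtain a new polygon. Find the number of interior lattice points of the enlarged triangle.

Using the shoelace formula, 2A = |((-6)·(-4) − (-3)·8) + ((-3)·8 − 1·(-4)) + (1·8 − (-6)·8)| = 84, so the area is 42.
Summing gcd(|Δx|,|Δy|) over the edges gives the boundary count: gcd(3,12) + gcd(4,12) + gcd(7,0) = 3+4+7 = 14.
Scaling by 4 multiplies the area by 4² = 16 (so the new area is 672) and multiplies the boundary lattice-point count by 4, giving 56.
By Pick's theorem, the interior count of the dilated polygon is 672 − 56/2 + 1 = 645.

645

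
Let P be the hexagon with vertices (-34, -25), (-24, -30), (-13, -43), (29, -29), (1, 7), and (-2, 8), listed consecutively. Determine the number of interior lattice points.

1619

The shoelace formula gives twice the area as |((-34)·(-30) − (-24)·(-25)) + ((-24)·(-43) − (-13)·(-30)) + ((-13)·(-29) − 29·(-43)) + (29·7 − 1·(-29)) + (1·8 − (-2)·7) + ((-2)·(-25) − (-34)·8)| = 3262, so the area is 1631.
Along each edge there are gcd(|Δx|,|Δy|)+1 lattice points, so counting each shared vertex once the boundary has gcd(10,5) + gcd(11,13) + gcd(42,14) + gcd(28,36) + gcd(3,1) + gcd(32,33) = 5+1+14+4+1+1 = 26.
By Pick's theorem A = I + B/2 − 1, so I = 1631 − 26/2 + 1 = 1619.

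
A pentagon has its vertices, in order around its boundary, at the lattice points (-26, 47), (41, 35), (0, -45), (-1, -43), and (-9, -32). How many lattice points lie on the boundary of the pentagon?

5

Summing gcd(|Δx|,|Δy|) over the edges gives the boundary count: gcd(67,12) + gcd(41,80) + gcd(1,2) + gcd(8,11) + gcd(17,79) = 1+1+1+1+1 = 5.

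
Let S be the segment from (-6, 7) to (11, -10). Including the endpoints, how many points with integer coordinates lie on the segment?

The number of lattice points on a segment between lattice points is gcd(|Δx|,|Δy|) + 1 = gcd(17,17) + 1 = 17 + 1 = 18.

18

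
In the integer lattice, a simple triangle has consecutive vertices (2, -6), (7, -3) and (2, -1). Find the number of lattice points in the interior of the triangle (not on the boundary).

10

By the shoelace formula, twice the signed area is |[2·(-3) − 7·(-6)] + [7·(-1) − 2·(-3)] + [2·(-6) − 2·(-1)]| = 25, so the area is 12.5.
Summing gcd(|Δx|,|Δy|) over the edges gives the boundary count: gcd(5,3) + gcd(5,2) + gcd(0,5) = 1+1+5 = 7.
Pick's theorem gives I = A − B/2 + 1 = 12.5 − 7/2 + 1 = 10.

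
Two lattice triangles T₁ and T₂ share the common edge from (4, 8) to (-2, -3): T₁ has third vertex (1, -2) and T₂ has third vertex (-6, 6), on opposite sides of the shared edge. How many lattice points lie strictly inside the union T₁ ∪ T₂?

The union is the simple quadrilateral with vertices (4, 8), (1, -2), (-2, -3), (-6, 6) in order.
Using the shoelace formula, 2A = |(4·(-2) − 1·8) + (1·(-3) − (-2)·(-2)) + ((-2)·6 − (-6)·(-3)) + ((-6)·8 − 4·6)| = 125, so the area is 125/2.
Summing gcd(|Δx|,|Δy|) over the edges gives the boundary count: gcd(3,10) + gcd(3,1) + gcd(4,9) + gcd(10,2) = 1+1+1+2 = 5.
By Pick's theorem I = A − B/2 + 1 = 125/2 − 5/2 + 1 = 61.

61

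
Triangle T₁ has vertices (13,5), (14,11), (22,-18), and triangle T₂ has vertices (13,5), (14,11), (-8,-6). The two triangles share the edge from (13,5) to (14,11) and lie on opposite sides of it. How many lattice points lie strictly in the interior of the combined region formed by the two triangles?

The union is the simple quadrilateral with vertices (13,5), (22,-18), (14,11), (-8,-6) in order.
By the shoelace formula, twice the signed area is |[13·(-18) − 22·5] + [22·11 − 14·(-18)] + [14·(-6) − (-8)·11] + [(-8)·5 − 13·(-6)]| = 192, so the area is 96.
The number of boundary lattice points is Σ gcd(|Δx|,|Δy|) = gcd(9,23) + gcd(8,29) + gcd(22,17) + gcd(21,11) = 1+1+1+1 = 4.
By Pick's theorem I = A − B/2 + 1 = 96 − 4/2 + 1 = 95.

95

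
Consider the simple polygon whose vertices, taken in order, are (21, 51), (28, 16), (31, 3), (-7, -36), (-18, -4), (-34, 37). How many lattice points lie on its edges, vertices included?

12

Along each edge there are gcd(|Δx|,|Δy|)+1 lattice points, so counting each shared vertex once the boundary has gcd(7,35) + gcd(3,13) + gcd(38,39) + gcd(11,32) + gcd(16,41) + gcd(55,14) = 7+1+1+1+1+1 = 12.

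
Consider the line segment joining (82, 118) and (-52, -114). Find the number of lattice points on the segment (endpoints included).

3

The number of lattice points on a segment between lattice points is gcd(|Δx|,|Δy|) + 1 = gcd(134,232) + 1 = 2 + 1 = 3.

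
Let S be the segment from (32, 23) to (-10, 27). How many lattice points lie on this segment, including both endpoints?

The number of lattice points on a segment between lattice points is gcd(|Δx|,|Δy|) + 1 = gcd(42,4) + 1 = 2 + 1 = 3.

3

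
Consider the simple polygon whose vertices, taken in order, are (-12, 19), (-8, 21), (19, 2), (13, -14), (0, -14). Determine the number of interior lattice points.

The shoelace formula gives twice the area as |((-12)·21 − (-8)·19) + ((-8)·2 − 19·21) + (19·(-14) − 13·2) + (13·(-14) − 0·(-14)) + (0·19 − (-12)·(-14))| = 1157, so the area is 1157/2.
Along each edge there are gcd(|Δx|,|Δy|)+1 lattice points, so counting each shared vertex once the boundary has gcd(4,2) + gcd(27,19) + gcd(6,16) + gcd(13,0) + gcd(12,33) = 2+1+2+13+3 = 21.
By Pick's theorem A = I + B/2 − 1, so I = 1157/2 − 21/2 + 1 = 569.

569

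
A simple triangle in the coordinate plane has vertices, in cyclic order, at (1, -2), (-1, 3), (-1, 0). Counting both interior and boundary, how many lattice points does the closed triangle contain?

Using the shoelace formula, 2A = |(1·3 − (-1)·(-2)) + ((-1)·0 − (-1)·3) + ((-1)·(-2) − 1·0)| = 6, so the area is 3.
Along each edge there are gcd(|Δx|,|Δy|)+1 lattice points, so counting each shared vertex once the boundary has gcd(2,5) + gcd(0,3) + gcd(2,2) = 1+3+2 = 6.
Pick's theorem gives I = A − B/2 + 1 = 3 − 6/2 + 1 = 1, so the closed region contains I + B = 1 + 6 = 7 lattice points.

7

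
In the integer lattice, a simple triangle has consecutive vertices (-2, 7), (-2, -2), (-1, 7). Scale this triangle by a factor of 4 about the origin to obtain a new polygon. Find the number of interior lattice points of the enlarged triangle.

By the shoelace formula, twice the signed area is |[(-2)·(-2) − (-2)·7] + [(-2)·7 − (-1)·(-2)] + [(-1)·7 − (-2)·7]| = 9, so the area is 4.5.
Summing gcd(|Δx|,|Δy|) over the edges gives the boundary count: gcd(0,9) + gcd(1,9) + gcd(1,0) = 9+1+1 = 11.
Scaling by 4 multiplies the area by 4² = 16 (so the new area is 72) and multiplies the boundary lattice-point count by 4, giving 44.
By Pick's theorem, the interior count of the dilated polygon is 72 − 44/2 + 1 = 51.

51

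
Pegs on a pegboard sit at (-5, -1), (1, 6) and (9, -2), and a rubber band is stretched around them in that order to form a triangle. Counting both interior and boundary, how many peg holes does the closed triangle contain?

Using the shoelace formula, 2A = |[(-5)·6 − 1·(-1)] + [1·(-2) − 9·6] + [9·(-1) − (-5)·(-2)]| = 104, so the area is 52.
The number of boundary lattice points is Σ gcd(|Δx|,|Δy|) = gcd(6,7) + gcd(8,8) + gcd(14,1) = 1+8+1 = 10.
Pick's theorem gives I = A − B/2 + 1 = 52 − 10/2 + 1 = 48, so the closed region contains I + B = 48 + 10 = 58 lattice points.

58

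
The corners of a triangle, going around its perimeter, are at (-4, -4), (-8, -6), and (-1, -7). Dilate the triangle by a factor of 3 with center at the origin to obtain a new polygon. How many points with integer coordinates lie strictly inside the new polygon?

The shoelace formula gives twice the area as |((-4)·(-6) − (-8)·(-4)) + ((-8)·(-7) − (-1)·(-6)) + ((-1)·(-4) − (-4)·(-7))| = 18, so the area is 9.
Along each edge there are gcd(|Δx|,|Δy|)+1 lattice points, so counting each shared vertex once the boundary has gcd(4,2) + gcd(7,1) + gcd(3,3) = 2+1+3 = 6.
Scaling by 3 multiplies the area by 3² = 9 (so the new area is 81) and multiplies the boundary lattice-point count by 3, giving 18.
By Pick's theorem, the interior count of the dilated polygon is 81 − 18/2 + 1 = 73.

73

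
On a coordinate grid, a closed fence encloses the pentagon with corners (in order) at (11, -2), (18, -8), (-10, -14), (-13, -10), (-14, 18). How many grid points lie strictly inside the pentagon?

The shoelace formula gives twice the area as |(11·(-8) − 18·(-2)) + (18·(-14) − (-10)·(-8)) + ((-10)·(-10) − (-13)·(-14)) + ((-13)·18 − (-14)·(-10)) + ((-14)·(-2) − 11·18)| = 1010, so the area is 505.
The number of boundary lattice points is Σ gcd(|Δx|,|Δy|) = gcd(7,6) + gcd(28,6) + gcd(3,4) + gcd(1,28) + gcd(25,20) = 1+2+1+1+5 = 10.
Pick's theorem gives I = A − B/2 + 1 = 505 − 10/2 + 1 = 501.

501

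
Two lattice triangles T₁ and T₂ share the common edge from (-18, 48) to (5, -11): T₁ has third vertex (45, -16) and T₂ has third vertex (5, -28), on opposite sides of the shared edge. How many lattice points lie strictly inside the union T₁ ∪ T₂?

The union is the simple quadrilateral with vertices (-18, 48), (45, -16), (5, -11), (5, -28) in order.
By the shoelace formula, twice the signed area is |((-18)·(-16) − 45·48) + (45·(-11) − 5·(-16)) + (5·(-28) − 5·(-11)) + (5·48 − (-18)·(-28))| = 2636, so the area is 1318.
Along each edge there are gcd(|Δx|,|Δy|)+1 lattice points, so counting each shared vertex once the boundary has gcd(63,64) + gcd(40,5) + gcd(0,17) + gcd(23,76) = 1+5+17+1 = 24.
By Pick's theorem I = A − B/2 + 1 = 1318 − 24/2 + 1 = 1307.

1307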